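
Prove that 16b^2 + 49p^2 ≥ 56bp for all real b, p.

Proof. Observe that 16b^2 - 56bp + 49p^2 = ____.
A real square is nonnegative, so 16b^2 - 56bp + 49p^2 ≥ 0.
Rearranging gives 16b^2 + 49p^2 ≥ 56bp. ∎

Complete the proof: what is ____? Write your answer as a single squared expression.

(4b - 7p)^2

16b^2 - 56bp + 49p^2 is a perfect-square trinomial: the outer terms are (4b)^2 and (7p)^2, and the cross term is -2·4b·7p.
So 16b^2 - 56bp + 49p^2 = (4b - 7p)^2 ≥ 0.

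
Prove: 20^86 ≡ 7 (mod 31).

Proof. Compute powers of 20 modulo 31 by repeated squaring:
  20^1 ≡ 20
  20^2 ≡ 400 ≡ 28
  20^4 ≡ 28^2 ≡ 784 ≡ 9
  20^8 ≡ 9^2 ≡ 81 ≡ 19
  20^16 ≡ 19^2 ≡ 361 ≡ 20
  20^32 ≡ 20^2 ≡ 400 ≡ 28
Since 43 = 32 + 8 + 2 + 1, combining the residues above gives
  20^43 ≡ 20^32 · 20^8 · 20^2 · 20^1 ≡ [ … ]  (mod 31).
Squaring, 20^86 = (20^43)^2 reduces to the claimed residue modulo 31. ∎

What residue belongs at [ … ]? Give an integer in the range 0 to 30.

20^32 · 20^8 · 20^2 · 20^1 ≡ 28 · 19 · 28 · 20 = 297920.
297920 mod 31 = 10, so 20^43 ≡ 10 (mod 31).

10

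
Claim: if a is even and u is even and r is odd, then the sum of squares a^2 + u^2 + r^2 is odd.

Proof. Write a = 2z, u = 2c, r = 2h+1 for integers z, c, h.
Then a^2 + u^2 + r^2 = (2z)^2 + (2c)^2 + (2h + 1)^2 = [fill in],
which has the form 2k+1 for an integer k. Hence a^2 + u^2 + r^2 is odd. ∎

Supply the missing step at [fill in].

Expanding: (2z)^2 + (2c)^2 + (2h + 1)^2 = 4c^2 + 4h^2 + 4h + 4z^2 + 1.
Every term except the constant is even, so this is 2(2c^2 + 2h^2 + 2h + 2z^2) + 1,
and 2c^2 + 2h^2 + 2h + 2z^2 ∈ ℤ gives the required form.

2(2c^2 + 2h^2 + 2h + 2z^2) + 1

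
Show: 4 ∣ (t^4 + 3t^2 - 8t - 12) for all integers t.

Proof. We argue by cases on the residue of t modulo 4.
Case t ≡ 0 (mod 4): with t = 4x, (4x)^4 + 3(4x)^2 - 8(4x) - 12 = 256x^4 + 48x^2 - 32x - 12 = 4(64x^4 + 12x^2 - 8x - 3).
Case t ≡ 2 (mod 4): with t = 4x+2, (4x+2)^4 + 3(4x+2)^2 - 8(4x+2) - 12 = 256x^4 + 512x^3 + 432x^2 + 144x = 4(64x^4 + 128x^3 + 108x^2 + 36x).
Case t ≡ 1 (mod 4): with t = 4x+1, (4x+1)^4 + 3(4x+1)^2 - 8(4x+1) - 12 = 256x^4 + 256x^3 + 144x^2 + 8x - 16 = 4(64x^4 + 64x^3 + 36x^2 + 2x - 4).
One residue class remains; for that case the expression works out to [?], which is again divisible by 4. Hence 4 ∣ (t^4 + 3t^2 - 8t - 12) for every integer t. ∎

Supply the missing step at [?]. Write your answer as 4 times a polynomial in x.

4(64x^4 + 192x^3 + 228x^2 + 118x + 18)

Only t ≡ 3 (mod 4) is unaccounted for. Put t = 4x+3:
(4x+3)^4 + 3(4x+3)^2 - 8(4x+3) - 12 expands to 256x^4 + 768x^3 + 912x^2 + 472x + 72,
and factoring out 4 leaves 4(64x^4 + 192x^3 + 228x^2 + 118x + 18).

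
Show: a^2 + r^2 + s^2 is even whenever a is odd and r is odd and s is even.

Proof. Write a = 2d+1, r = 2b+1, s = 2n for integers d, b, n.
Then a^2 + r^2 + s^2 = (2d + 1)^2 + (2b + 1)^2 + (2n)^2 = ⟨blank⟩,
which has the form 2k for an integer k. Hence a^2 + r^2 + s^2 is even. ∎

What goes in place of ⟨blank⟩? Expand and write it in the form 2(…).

Expanding: (2d + 1)^2 + (2b + 1)^2 + (2n)^2 = 4b^2 + 4b + 4d^2 + 4d + 4n^2 + 2.
Every term is even; pulling out the factor of 2 gives 2(2b^2 + 2b + 2d^2 + 2d + 2n^2 + 1).

2(2b^2 + 2b + 2d^2 + 2d + 2n^2 + 1)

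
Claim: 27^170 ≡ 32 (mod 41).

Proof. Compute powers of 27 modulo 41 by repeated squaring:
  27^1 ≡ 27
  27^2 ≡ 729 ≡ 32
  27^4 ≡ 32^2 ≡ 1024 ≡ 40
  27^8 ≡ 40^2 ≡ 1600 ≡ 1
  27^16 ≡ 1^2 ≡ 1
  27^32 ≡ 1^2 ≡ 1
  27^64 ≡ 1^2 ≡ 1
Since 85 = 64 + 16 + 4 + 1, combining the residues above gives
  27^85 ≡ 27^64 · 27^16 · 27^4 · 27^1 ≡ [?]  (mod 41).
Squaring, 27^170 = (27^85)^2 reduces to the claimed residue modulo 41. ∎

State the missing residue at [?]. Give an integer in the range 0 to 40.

14

27^64 · 27^16 · 27^4 · 27^1 ≡ 1 · 1 · 40 · 27 = 1080.
1080 mod 41 = 14, so 27^85 ≡ 14 (mod 41).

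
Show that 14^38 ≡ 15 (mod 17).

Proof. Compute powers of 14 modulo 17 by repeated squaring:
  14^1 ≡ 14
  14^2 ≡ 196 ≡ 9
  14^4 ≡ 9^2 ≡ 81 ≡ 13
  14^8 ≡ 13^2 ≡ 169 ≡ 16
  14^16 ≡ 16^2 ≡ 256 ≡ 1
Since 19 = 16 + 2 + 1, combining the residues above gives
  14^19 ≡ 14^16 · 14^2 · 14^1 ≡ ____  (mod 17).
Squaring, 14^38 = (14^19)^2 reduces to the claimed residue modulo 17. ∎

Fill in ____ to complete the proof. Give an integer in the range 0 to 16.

14^16 · 14^2 · 14^1 ≡ 1 · 9 · 14 = 126.
126 mod 17 = 7, so 14^19 ≡ 7 (mod 17).

7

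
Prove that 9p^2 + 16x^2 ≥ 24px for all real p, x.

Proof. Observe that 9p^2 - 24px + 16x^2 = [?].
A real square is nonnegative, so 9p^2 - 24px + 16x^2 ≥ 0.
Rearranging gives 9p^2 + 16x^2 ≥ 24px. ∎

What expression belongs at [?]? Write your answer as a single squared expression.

(3p - 4x)^2

The leading and trailing coefficients are 3^2 and 4^2, and 24 = 2·3·4, so the trinomial is (3p - 4x)^2.
Hence 9p^2 - 24px + 16x^2 ≥ 0.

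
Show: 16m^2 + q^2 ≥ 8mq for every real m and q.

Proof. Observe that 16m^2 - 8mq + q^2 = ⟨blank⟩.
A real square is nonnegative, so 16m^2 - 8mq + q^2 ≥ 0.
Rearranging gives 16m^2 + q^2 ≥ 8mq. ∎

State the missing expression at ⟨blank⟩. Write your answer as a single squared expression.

(4m - q)^2

The leading and trailing coefficients are 4^2 and 1^2, and 8 = 2·4·1, so the trinomial is (4m - q)^2.
Hence 16m^2 - 8mq + q^2 ≥ 0.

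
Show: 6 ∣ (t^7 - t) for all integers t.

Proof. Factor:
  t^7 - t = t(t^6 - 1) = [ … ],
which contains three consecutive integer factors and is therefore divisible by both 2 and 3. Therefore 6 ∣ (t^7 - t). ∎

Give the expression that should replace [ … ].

t^6 - 1 = (t^2 - 1)(t^4 + t^2 + 1), and t^2 - 1 = (t-1)(t+1).
So t(t^6 - 1) = (t - 1)t(t + 1)(t^4 + t^2 + 1).

(t - 1)t(t + 1)(t^4 + t^2 + 1)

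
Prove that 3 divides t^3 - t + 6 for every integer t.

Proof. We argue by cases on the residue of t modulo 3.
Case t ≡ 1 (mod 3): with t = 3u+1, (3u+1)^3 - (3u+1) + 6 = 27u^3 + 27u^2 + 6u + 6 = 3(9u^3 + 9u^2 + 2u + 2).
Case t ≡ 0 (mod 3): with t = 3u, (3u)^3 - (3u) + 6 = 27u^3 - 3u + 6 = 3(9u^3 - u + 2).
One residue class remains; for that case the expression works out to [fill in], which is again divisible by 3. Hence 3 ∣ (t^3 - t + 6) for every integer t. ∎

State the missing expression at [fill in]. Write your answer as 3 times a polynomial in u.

The residues treated are {1, 0}, so the missing case is t ≡ 2 (mod 3); write t = 3u+2.
Then (3u+2)^3 - (3u+2) + 6 = 27u^3 + 54u^2 + 33u + 12 = 3(9u^3 + 18u^2 + 11u + 4).

3(9u^3 + 18u^2 + 11u + 4)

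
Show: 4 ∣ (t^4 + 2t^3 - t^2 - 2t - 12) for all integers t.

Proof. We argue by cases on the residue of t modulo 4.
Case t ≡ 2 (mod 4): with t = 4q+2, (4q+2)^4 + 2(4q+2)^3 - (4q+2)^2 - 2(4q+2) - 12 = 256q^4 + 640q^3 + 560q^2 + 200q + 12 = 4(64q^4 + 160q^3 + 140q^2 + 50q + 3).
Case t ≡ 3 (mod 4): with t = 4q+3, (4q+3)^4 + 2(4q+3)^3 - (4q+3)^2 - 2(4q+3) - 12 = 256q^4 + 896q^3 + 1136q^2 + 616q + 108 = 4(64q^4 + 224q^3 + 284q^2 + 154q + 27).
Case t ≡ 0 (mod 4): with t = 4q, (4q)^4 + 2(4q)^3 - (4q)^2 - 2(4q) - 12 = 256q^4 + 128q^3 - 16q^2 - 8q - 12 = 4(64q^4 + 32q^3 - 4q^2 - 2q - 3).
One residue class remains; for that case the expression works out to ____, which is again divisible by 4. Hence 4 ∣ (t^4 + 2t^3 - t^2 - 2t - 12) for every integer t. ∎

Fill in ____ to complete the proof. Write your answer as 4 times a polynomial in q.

Only t ≡ 1 (mod 4) is unaccounted for. Put t = 4q+1:
(4q+1)^4 + 2(4q+1)^3 - (4q+1)^2 - 2(4q+1) - 12 expands to 256q^4 + 384q^3 + 176q^2 + 24q - 12,
and factoring out 4 leaves 4(64q^4 + 96q^3 + 44q^2 + 6q - 3).

4(64q^4 + 96q^3 + 44q^2 + 6q - 3)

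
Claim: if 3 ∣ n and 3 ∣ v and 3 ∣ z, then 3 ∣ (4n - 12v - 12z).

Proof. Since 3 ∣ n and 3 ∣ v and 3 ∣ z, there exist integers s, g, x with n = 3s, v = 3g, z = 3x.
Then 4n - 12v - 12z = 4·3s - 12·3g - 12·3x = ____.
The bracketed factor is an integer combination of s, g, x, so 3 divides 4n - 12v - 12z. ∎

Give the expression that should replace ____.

3(-12g + 4s - 12x)

Pull the common 3 out of every term: 4·3s - 12·3g - 12·3x = 3(-12g + 4s - 12x).
-12g + 4s - 12x is an integer, which exhibits the divisibility.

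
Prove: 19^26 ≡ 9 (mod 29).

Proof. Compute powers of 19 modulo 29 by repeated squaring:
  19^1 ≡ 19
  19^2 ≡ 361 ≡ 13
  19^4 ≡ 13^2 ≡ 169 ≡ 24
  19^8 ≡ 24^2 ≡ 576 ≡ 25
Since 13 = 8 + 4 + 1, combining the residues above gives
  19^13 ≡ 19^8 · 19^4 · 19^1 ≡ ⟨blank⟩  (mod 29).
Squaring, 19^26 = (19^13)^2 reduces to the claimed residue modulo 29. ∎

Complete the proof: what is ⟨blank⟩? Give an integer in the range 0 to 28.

3

19^8 · 19^4 · 19^1 ≡ 25 · 24 · 19 = 11400.
11400 mod 29 = 3, so 19^13 ≡ 3 (mod 29).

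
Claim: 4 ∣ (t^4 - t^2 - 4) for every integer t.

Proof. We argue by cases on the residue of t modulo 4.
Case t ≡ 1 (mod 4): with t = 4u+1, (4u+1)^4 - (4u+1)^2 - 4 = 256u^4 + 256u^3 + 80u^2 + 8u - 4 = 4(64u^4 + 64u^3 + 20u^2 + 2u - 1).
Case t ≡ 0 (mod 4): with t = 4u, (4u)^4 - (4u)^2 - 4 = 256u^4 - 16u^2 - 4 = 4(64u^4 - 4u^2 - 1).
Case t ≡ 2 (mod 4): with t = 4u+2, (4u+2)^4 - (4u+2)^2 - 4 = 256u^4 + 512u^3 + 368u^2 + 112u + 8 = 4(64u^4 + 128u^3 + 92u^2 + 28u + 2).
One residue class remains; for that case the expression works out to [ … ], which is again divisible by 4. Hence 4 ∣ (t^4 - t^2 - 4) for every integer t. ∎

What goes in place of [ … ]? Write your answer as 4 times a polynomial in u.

4(64u^4 + 192u^3 + 212u^2 + 102u + 17)

The residues treated are {1, 0, 2}, so the missing case is t ≡ 3 (mod 4); write t = 4u+3.
Then (4u+3)^4 - (4u+3)^2 - 4 = 256u^4 + 768u^3 + 848u^2 + 408u + 68 = 4(64u^4 + 192u^3 + 212u^2 + 102u + 17).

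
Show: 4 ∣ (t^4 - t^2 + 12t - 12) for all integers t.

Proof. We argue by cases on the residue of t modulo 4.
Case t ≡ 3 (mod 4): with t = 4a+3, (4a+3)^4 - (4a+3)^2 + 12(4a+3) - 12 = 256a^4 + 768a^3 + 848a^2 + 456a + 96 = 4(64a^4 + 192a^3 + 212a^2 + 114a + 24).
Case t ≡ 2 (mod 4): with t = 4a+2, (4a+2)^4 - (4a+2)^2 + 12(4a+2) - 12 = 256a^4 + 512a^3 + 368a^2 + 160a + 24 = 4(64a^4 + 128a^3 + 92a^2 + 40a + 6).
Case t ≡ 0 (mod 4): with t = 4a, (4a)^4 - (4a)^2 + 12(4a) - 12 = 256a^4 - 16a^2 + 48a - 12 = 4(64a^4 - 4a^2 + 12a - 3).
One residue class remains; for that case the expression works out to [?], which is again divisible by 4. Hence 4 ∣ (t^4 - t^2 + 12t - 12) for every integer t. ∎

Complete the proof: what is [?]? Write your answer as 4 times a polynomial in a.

The residues treated are {3, 2, 0}, so the missing case is t ≡ 1 (mod 4); write t = 4a+1.
Then (4a+1)^4 - (4a+1)^2 + 12(4a+1) - 12 = 256a^4 + 256a^3 + 80a^2 + 56a = 4(64a^4 + 64a^3 + 20a^2 + 14a).

4(64a^4 + 64a^3 + 20a^2 + 14a)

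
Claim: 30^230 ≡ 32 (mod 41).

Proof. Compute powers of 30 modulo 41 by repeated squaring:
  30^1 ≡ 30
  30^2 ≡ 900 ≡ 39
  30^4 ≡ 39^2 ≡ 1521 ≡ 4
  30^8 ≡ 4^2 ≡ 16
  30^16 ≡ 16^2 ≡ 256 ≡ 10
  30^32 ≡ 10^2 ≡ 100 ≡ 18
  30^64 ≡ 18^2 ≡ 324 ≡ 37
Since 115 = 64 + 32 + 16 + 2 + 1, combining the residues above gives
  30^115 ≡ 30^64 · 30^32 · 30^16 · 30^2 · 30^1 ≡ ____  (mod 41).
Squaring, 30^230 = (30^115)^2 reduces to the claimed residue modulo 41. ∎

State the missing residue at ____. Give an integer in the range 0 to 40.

27

30^64 · 30^32 · 30^16 · 30^2 · 30^1 ≡ 37 · 18 · 10 · 39 · 30 = 7792200.
7792200 mod 41 = 27, so 30^115 ≡ 27 (mod 41).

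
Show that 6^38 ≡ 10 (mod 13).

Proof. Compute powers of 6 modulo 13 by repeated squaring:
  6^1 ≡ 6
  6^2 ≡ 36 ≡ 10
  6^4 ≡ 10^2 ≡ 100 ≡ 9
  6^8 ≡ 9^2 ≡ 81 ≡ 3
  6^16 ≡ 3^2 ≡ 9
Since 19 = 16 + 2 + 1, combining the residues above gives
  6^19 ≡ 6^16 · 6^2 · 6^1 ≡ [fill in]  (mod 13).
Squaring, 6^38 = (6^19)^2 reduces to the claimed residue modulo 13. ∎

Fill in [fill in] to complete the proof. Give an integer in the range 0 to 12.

7

Multiply the listed residues: 9 · 10 · 6 = 90 → 540.
Reducing modulo 13: 540 = 41·13 + 7, so 6^19 ≡ 7.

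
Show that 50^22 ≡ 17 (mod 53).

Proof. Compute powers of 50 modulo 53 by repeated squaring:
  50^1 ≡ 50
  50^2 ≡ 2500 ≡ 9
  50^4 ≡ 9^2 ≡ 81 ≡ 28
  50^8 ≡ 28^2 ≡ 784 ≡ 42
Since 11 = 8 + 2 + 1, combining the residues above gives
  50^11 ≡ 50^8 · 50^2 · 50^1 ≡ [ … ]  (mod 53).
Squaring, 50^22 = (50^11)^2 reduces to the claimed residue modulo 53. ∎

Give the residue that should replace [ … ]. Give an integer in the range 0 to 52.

32

Multiply the listed residues: 42 · 9 · 50 = 378 → 18900.
Reducing modulo 53: 18900 = 356·53 + 32, so 50^11 ≡ 32.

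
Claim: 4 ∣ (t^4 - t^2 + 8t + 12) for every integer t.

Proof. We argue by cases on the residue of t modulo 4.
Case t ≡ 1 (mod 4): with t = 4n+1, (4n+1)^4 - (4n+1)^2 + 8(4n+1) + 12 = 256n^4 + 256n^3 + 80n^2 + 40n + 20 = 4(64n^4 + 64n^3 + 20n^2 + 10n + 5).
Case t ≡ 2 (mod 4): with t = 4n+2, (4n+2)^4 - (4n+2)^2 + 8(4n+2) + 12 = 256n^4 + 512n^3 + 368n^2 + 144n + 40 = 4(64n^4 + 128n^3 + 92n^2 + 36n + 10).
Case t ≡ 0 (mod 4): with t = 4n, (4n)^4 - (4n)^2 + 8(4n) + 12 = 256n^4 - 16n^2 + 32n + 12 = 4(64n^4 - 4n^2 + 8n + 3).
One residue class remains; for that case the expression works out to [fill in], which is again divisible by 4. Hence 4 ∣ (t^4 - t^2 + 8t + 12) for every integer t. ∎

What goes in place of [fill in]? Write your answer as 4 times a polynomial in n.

Only t ≡ 3 (mod 4) is unaccounted for. Put t = 4n+3:
(4n+3)^4 - (4n+3)^2 + 8(4n+3) + 12 expands to 256n^4 + 768n^3 + 848n^2 + 440n + 108,
and factoring out 4 leaves 4(64n^4 + 192n^3 + 212n^2 + 110n + 27).

4(64n^4 + 192n^3 + 212n^2 + 110n + 27)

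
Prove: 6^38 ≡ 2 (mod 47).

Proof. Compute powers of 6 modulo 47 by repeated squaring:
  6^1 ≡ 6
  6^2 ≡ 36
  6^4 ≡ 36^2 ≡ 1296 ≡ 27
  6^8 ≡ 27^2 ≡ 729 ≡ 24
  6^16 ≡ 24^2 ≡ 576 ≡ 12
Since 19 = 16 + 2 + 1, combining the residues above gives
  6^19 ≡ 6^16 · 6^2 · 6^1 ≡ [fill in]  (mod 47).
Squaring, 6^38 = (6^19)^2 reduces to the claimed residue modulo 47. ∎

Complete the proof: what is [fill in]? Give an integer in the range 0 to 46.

Multiply the listed residues: 12 · 36 · 6 = 432 → 2592.
Reducing modulo 47: 2592 = 55·47 + 7, so 6^19 ≡ 7.

7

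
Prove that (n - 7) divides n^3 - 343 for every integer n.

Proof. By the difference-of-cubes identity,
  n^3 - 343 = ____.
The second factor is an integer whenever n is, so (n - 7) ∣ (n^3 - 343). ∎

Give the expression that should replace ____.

Polynomial division of n^3 - 343 by n - 7 leaves remainder 0 and quotient n^2 + 7n + 49.
Hence n^3 - 343 = (n - 7)(n^2 + 7n + 49).

(n - 7)(n^2 + 7n + 49)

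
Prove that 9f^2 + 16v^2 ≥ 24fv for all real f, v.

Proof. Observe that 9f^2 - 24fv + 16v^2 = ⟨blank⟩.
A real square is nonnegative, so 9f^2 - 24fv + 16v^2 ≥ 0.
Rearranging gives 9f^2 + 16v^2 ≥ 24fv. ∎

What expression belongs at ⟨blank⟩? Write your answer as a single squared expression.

9f^2 - 24fv + 16v^2 is a perfect-square trinomial: the outer terms are (3f)^2 and (4v)^2, and the cross term is -2·3f·4v.
So 9f^2 - 24fv + 16v^2 = (3f - 4v)^2 ≥ 0.

(3f - 4v)^2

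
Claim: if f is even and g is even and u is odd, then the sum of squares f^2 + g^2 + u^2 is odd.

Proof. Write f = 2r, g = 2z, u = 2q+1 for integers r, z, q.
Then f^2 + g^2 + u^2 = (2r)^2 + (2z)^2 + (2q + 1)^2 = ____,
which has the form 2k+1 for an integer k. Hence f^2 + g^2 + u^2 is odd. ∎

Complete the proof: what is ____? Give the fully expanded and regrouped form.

2(2q^2 + 2q + 2r^2 + 2z^2) + 1

Expanding: (2r)^2 + (2z)^2 + (2q + 1)^2 = 4q^2 + 4q + 4r^2 + 4z^2 + 1.
Every term except the constant is even, so this is 2(2q^2 + 2q + 2r^2 + 2z^2) + 1,
and 2q^2 + 2q + 2r^2 + 2z^2 ∈ ℤ gives the required form.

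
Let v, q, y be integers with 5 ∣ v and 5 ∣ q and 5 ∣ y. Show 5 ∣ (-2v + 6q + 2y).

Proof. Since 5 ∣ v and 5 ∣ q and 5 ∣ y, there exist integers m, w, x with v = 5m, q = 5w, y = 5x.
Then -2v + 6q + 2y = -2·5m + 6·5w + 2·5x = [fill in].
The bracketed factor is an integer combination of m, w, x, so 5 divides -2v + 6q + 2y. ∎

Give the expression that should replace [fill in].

Pull the common 5 out of every term: -2·5m + 6·5w + 2·5x = 5(-2m + 6w + 2x).
-2m + 6w + 2x is an integer, which exhibits the divisibility.

5(-2m + 6w + 2x)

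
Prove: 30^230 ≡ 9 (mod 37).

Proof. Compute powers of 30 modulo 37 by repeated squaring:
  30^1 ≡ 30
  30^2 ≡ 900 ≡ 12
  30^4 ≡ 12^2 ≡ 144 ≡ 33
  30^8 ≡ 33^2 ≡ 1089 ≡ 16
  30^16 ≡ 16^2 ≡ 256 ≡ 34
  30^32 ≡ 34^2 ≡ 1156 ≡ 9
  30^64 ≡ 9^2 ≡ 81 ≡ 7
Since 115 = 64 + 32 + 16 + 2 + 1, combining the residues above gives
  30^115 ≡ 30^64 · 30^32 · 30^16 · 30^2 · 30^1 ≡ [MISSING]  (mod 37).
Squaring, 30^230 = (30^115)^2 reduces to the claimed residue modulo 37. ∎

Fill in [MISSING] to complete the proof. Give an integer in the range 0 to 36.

3

Multiply the listed residues: 7 · 9 · 34 · 12 · 30 = 63 → 2142 → 25704 → 771120.
Reducing modulo 37: 771120 = 20841·37 + 3, so 30^115 ≡ 3.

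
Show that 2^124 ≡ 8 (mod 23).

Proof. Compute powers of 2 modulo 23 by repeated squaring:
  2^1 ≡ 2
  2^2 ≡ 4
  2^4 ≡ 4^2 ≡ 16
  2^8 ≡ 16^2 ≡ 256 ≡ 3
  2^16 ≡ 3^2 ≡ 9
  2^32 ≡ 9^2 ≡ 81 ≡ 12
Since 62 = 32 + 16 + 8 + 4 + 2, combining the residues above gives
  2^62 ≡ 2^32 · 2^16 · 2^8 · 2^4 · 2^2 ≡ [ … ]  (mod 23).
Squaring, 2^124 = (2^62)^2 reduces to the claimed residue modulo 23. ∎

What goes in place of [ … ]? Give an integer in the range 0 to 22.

13

Multiply the listed residues: 12 · 9 · 3 · 16 · 4 = 108 → 324 → 5184 → 20736.
Reducing modulo 23: 20736 = 901·23 + 13, so 2^62 ≡ 13.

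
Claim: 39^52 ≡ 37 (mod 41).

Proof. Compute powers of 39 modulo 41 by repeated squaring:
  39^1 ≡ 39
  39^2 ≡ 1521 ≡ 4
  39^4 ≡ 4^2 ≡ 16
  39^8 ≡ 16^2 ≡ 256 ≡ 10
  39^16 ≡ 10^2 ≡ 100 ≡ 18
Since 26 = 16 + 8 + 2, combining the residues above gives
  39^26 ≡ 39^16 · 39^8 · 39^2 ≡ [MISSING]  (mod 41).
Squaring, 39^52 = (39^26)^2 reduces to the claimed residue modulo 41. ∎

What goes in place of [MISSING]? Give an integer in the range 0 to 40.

Multiply the listed residues: 18 · 10 · 4 = 180 → 720.
Reducing modulo 41: 720 = 17·41 + 23, so 39^26 ≡ 23.

23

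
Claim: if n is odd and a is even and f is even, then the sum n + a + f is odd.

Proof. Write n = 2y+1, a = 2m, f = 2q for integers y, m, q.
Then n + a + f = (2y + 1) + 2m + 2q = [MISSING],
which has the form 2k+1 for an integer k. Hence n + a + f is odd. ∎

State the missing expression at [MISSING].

Expanding: (2y + 1) + 2m + 2q = 2m + 2q + 2y + 1.
Every term except the constant is even, so this is 2(m + q + y) + 1,
and m + q + y ∈ ℤ gives the required form.

2(m + q + y) + 1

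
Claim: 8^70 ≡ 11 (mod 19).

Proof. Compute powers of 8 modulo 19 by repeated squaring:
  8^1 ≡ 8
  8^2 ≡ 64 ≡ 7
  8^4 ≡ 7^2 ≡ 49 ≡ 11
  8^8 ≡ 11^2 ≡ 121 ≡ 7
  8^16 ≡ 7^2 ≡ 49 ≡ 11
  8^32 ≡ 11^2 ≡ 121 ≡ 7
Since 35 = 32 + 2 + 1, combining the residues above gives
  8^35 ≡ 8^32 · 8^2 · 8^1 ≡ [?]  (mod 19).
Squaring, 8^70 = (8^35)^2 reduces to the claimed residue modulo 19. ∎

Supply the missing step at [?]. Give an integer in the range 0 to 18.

12

Multiply the listed residues: 7 · 7 · 8 = 49 → 392.
Reducing modulo 19: 392 = 20·19 + 12, so 8^35 ≡ 12.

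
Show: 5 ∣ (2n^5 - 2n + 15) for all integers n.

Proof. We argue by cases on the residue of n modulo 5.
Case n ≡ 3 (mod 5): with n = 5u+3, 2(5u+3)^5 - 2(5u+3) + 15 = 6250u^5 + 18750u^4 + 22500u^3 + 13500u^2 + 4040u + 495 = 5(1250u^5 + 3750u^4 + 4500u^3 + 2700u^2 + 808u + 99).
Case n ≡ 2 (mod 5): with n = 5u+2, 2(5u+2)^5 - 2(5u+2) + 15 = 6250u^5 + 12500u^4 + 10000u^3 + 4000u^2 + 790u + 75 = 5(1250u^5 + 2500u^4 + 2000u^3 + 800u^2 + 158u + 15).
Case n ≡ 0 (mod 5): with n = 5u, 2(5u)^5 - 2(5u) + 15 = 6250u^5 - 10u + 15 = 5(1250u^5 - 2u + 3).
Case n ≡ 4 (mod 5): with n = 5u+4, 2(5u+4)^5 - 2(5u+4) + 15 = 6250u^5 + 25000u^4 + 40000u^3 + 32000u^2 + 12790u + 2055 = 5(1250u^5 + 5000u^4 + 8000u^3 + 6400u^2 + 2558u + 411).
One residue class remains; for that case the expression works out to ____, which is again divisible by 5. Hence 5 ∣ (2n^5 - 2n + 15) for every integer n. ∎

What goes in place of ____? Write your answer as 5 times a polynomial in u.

The residues treated are {3, 2, 0, 4}, so the missing case is n ≡ 1 (mod 5); write n = 5u+1.
Then 2(5u+1)^5 - 2(5u+1) + 15 = 6250u^5 + 6250u^4 + 2500u^3 + 500u^2 + 40u + 15 = 5(1250u^5 + 1250u^4 + 500u^3 + 100u^2 + 8u + 3).

5(1250u^5 + 1250u^4 + 500u^3 + 100u^2 + 8u + 3)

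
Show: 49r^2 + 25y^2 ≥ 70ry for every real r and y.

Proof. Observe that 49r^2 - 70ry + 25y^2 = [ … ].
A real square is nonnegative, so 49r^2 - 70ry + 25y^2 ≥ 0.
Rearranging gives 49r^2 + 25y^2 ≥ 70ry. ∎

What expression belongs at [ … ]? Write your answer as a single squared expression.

(7r - 5y)^2

The leading and trailing coefficients are 7^2 and 5^2, and 70 = 2·7·5, so the trinomial is (7r - 5y)^2.
Hence 49r^2 - 70ry + 25y^2 ≥ 0.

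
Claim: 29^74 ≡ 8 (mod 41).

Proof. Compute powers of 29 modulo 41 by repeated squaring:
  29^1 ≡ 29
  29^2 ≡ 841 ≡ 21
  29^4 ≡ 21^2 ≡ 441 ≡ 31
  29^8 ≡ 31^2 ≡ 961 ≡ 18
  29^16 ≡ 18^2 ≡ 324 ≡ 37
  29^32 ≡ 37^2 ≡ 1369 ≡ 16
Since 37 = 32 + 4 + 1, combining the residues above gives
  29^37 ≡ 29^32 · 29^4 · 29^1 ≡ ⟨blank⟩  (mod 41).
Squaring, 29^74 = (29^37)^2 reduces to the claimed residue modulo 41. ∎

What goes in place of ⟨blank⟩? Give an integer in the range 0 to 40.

34

29^32 · 29^4 · 29^1 ≡ 16 · 31 · 29 = 14384.
14384 mod 41 = 34, so 29^37 ≡ 34 (mod 41).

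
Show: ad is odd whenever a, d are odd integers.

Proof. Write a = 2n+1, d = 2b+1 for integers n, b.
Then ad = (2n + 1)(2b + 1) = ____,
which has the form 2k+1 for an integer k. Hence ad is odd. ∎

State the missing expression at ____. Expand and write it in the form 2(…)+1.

2(2bn + b + n) + 1

(2n + 1)(2b + 1) = 4bn + 2b + 2n + 1
= 2(2bn + b + n) + 1.
Since 2bn + b + n is an integer, the product is of the form 2k+1 for an integer k.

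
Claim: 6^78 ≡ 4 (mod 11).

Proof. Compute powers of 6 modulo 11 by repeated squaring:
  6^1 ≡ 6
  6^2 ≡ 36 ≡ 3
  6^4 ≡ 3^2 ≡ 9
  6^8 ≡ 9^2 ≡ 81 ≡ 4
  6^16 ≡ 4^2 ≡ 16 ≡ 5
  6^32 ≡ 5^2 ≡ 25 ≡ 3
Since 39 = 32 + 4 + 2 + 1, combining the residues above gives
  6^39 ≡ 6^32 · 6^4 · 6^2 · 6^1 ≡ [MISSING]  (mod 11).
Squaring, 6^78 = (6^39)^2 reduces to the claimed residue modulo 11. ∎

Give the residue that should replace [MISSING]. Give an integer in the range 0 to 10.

Multiply the listed residues: 3 · 9 · 3 · 6 = 27 → 81 → 486.
Reducing modulo 11: 486 = 44·11 + 2, so 6^39 ≡ 2.

2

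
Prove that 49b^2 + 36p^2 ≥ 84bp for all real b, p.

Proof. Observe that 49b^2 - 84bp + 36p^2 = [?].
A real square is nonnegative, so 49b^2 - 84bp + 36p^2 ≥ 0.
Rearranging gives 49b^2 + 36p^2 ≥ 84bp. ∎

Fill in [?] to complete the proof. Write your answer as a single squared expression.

49b^2 - 84bp + 36p^2 is a perfect-square trinomial: the outer terms are (7b)^2 and (6p)^2, and the cross term is -2·7b·6p.
So 49b^2 - 84bp + 36p^2 = (7b - 6p)^2 ≥ 0.

(7b - 6p)^2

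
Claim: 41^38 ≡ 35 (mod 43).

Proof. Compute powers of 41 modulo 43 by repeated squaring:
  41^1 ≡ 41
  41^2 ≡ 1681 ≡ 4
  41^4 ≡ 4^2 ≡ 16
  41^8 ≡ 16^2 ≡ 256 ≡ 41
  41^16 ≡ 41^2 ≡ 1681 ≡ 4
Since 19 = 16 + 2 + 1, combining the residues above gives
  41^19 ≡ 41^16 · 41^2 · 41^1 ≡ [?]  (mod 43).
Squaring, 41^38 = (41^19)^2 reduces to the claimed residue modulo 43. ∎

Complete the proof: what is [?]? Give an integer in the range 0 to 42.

Multiply the listed residues: 4 · 4 · 41 = 16 → 656.
Reducing modulo 43: 656 = 15·43 + 11, so 41^19 ≡ 11.

11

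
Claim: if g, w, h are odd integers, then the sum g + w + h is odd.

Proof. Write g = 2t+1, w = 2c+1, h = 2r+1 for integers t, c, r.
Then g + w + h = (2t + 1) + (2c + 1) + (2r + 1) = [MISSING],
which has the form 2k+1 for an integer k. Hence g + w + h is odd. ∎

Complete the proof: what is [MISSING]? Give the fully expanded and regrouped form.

2(c + r + t + 1) + 1

(2t + 1) + (2c + 1) + (2r + 1) = 2c + 2r + 2t + 3
= 2(c + r + t + 1) + 1.
Since c + r + t + 1 is an integer, the sum is of the form 2k+1 for an integer k.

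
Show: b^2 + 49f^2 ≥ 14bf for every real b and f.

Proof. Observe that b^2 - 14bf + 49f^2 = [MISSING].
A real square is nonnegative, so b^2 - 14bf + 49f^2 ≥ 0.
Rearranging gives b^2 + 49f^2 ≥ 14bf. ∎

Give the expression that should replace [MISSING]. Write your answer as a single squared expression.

The leading and trailing coefficients are 1^2 and 7^2, and 14 = 2·1·7, so the trinomial is (b - 7f)^2.
Hence b^2 - 14bf + 49f^2 ≥ 0.

(b - 7f)^2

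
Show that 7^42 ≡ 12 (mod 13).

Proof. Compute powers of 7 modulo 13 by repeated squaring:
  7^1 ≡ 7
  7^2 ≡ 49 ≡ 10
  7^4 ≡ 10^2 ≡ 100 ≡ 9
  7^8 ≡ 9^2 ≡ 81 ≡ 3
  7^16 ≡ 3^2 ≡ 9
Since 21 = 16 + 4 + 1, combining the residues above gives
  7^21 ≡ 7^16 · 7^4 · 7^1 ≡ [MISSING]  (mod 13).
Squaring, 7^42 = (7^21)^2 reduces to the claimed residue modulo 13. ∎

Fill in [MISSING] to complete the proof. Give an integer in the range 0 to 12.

8

7^16 · 7^4 · 7^1 ≡ 9 · 9 · 7 = 567.
567 mod 13 = 8, so 7^21 ≡ 8 (mod 13).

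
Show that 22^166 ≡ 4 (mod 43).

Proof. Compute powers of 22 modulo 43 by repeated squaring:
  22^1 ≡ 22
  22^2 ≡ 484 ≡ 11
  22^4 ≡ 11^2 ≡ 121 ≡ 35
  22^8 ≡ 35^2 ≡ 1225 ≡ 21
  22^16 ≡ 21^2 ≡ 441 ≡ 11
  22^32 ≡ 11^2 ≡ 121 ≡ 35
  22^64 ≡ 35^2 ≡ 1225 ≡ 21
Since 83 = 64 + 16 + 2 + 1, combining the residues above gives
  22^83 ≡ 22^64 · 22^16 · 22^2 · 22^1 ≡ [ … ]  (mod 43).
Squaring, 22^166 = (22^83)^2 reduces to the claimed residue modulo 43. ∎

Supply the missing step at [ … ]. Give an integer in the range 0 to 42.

2

22^64 · 22^16 · 22^2 · 22^1 ≡ 21 · 11 · 11 · 22 = 55902.
55902 mod 43 = 2, so 22^83 ≡ 2 (mod 43).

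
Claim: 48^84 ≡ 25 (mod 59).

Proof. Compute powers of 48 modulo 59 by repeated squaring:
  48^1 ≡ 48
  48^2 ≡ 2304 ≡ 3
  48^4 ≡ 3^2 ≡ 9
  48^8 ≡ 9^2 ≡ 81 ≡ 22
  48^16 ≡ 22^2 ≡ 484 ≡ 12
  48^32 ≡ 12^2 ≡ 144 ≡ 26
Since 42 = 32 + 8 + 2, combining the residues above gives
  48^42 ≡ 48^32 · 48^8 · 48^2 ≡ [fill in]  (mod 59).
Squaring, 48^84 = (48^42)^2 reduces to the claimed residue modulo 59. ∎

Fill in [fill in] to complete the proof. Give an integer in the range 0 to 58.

Multiply the listed residues: 26 · 22 · 3 = 572 → 1716.
Reducing modulo 59: 1716 = 29·59 + 5, so 48^42 ≡ 5.

5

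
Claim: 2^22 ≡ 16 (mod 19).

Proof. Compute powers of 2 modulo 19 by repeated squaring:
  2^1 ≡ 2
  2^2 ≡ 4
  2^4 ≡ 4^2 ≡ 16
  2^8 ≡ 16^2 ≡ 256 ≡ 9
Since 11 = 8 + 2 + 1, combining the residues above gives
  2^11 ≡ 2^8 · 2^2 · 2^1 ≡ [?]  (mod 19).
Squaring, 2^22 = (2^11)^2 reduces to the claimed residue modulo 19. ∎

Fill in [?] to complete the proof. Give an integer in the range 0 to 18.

2^8 · 2^2 · 2^1 ≡ 9 · 4 · 2 = 72.
72 mod 19 = 15, so 2^11 ≡ 15 (mod 19).

15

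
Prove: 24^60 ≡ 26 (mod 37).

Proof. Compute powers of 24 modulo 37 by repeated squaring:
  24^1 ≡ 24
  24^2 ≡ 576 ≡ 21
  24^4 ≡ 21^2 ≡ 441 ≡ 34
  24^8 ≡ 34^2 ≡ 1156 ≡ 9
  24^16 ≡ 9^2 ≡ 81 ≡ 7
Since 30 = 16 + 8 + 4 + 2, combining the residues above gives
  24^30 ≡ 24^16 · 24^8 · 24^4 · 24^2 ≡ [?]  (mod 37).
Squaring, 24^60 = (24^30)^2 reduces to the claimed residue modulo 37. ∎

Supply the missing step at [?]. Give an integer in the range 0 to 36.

24^16 · 24^8 · 24^4 · 24^2 ≡ 7 · 9 · 34 · 21 = 44982.
44982 mod 37 = 27, so 24^30 ≡ 27 (mod 37).

27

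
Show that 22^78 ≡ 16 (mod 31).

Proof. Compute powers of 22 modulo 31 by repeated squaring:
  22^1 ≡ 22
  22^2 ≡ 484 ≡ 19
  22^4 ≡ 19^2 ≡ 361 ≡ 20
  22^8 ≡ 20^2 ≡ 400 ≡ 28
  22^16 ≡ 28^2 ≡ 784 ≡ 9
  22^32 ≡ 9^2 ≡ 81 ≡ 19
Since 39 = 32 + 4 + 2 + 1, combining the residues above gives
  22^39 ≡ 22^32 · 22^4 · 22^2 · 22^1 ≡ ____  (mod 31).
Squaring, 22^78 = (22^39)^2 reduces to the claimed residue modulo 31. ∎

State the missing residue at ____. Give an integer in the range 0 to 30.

27

Multiply the listed residues: 19 · 20 · 19 · 22 = 380 → 7220 → 158840.
Reducing modulo 31: 158840 = 5123·31 + 27, so 22^39 ≡ 27.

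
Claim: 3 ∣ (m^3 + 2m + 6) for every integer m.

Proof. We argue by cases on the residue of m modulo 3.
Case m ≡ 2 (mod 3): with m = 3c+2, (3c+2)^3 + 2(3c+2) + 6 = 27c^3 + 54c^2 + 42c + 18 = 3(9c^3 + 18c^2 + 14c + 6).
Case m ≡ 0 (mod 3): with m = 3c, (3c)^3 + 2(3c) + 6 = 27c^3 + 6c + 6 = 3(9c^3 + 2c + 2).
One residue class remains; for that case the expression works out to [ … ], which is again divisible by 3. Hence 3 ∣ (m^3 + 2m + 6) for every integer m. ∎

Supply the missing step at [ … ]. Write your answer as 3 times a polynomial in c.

The residues treated are {2, 0}, so the missing case is m ≡ 1 (mod 3); write m = 3c+1.
Then (3c+1)^3 + 2(3c+1) + 6 = 27c^3 + 27c^2 + 15c + 9 = 3(9c^3 + 9c^2 + 5c + 3).

3(9c^3 + 9c^2 + 5c + 3)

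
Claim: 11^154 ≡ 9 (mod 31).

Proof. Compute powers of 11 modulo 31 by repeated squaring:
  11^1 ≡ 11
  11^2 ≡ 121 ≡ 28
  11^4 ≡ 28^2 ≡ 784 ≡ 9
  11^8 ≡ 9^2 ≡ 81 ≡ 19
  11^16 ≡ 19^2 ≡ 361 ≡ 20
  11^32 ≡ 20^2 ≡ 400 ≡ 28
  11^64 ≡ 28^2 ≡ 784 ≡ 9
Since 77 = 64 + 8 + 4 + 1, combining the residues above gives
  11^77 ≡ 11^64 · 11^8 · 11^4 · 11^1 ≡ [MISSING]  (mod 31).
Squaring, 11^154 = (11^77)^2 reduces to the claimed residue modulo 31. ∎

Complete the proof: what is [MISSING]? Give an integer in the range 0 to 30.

3

Multiply the listed residues: 9 · 19 · 9 · 11 = 171 → 1539 → 16929.
Reducing modulo 31: 16929 = 546·31 + 3, so 11^77 ≡ 3.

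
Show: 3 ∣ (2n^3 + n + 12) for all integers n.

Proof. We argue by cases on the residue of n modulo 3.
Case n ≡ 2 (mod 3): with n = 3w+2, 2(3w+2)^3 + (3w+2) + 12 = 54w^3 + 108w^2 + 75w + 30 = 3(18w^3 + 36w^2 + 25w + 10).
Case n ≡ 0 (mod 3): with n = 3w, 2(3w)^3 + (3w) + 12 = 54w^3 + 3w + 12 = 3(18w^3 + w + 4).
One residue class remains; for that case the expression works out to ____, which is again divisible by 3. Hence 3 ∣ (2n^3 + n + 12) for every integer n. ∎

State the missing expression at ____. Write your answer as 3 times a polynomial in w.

3(18w^3 + 18w^2 + 7w + 5)

The residues treated are {2, 0}, so the missing case is n ≡ 1 (mod 3); write n = 3w+1.
Then 2(3w+1)^3 + (3w+1) + 12 = 54w^3 + 54w^2 + 21w + 15 = 3(18w^3 + 18w^2 + 7w + 5).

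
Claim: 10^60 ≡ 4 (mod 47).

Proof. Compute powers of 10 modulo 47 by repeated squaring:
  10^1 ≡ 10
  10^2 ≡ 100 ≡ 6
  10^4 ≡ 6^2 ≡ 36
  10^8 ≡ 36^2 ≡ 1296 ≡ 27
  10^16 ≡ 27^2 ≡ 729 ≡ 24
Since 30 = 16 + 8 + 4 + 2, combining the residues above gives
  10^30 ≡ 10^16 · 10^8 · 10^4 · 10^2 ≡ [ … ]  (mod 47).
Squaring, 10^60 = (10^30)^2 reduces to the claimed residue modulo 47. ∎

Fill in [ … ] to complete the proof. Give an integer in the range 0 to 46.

2

10^16 · 10^8 · 10^4 · 10^2 ≡ 24 · 27 · 36 · 6 = 139968.
139968 mod 47 = 2, so 10^30 ≡ 2 (mod 47).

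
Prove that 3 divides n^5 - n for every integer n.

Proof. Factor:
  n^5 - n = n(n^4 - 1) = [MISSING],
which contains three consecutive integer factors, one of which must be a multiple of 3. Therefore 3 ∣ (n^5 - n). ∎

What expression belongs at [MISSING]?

(n - 1)n(n + 1)(n^2 + 1)

n^4 - 1 = (n^2 - 1)(n^2 + 1), and n^2 - 1 = (n-1)(n+1).
So n(n^4 - 1) = (n - 1)n(n + 1)(n^2 + 1).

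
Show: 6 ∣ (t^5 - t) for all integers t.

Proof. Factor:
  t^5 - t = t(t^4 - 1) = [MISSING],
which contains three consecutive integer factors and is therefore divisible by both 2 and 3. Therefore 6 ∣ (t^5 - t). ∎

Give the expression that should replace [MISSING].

(t - 1)t(t + 1)(t^2 + 1)

t^4 - 1 = (t^2 - 1)(t^2 + 1), and t^2 - 1 = (t-1)(t+1).
So t(t^4 - 1) = (t - 1)t(t + 1)(t^2 + 1).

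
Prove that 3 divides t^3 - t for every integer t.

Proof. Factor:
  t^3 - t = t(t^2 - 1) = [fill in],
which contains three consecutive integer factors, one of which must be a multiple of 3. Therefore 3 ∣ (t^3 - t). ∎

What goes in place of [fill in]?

t(t^2 - 1) = t(t - 1)(t + 1) = (t - 1)t(t + 1).
These three factors are consecutive integers, so their product is divisible by 3.

(t - 1)t(t + 1)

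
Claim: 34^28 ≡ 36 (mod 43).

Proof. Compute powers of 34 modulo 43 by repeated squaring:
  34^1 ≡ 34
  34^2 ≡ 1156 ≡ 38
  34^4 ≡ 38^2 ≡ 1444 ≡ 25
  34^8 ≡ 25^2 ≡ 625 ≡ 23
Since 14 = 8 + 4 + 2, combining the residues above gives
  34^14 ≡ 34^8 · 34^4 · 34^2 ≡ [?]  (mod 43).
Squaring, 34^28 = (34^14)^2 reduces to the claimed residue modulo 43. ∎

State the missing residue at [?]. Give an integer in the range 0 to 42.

34^8 · 34^4 · 34^2 ≡ 23 · 25 · 38 = 21850.
21850 mod 43 = 6, so 34^14 ≡ 6 (mod 43).

6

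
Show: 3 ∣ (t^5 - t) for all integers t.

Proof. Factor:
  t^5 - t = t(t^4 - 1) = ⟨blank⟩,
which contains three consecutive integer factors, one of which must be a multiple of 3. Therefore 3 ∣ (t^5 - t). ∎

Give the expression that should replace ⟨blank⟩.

t^4 - 1 = (t^2 - 1)(t^2 + 1), and t^2 - 1 = (t-1)(t+1).
So t(t^4 - 1) = (t - 1)t(t + 1)(t^2 + 1).

(t - 1)t(t + 1)(t^2 + 1)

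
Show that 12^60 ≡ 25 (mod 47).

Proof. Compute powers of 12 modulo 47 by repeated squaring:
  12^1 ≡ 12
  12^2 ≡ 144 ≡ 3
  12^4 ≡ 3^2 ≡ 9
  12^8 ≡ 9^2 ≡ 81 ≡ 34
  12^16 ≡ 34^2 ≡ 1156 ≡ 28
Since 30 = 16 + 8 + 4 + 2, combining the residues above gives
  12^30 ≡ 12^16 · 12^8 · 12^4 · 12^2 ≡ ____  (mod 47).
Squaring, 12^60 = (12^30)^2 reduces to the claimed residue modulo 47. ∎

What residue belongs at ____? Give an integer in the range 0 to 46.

42

Multiply the listed residues: 28 · 34 · 9 · 3 = 952 → 8568 → 25704.
Reducing modulo 47: 25704 = 546·47 + 42, so 12^30 ≡ 42.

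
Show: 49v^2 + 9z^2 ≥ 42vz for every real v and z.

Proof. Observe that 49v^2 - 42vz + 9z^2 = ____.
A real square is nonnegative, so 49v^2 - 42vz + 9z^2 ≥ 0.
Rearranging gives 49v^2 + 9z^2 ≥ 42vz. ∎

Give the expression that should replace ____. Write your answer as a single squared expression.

The leading and trailing coefficients are 7^2 and 3^2, and 42 = 2·7·3, so the trinomial is (7v - 3z)^2.
Hence 49v^2 - 42vz + 9z^2 ≥ 0.

(7v - 3z)^2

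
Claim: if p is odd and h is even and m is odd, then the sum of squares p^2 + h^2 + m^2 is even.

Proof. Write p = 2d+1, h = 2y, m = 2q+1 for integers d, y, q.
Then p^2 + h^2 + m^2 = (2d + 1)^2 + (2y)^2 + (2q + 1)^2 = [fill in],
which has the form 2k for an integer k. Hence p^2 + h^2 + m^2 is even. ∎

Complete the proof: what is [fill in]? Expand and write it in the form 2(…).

2(2d^2 + 2d + 2q^2 + 2q + 2y^2 + 1)

(2d + 1)^2 + (2y)^2 + (2q + 1)^2 = 4d^2 + 4d + 4q^2 + 4q + 4y^2 + 2
= 2(2d^2 + 2d + 2q^2 + 2q + 2y^2 + 1).
Since 2d^2 + 2d + 2q^2 + 2q + 2y^2 + 1 is an integer, the sum of squares is of the form 2k for an integer k.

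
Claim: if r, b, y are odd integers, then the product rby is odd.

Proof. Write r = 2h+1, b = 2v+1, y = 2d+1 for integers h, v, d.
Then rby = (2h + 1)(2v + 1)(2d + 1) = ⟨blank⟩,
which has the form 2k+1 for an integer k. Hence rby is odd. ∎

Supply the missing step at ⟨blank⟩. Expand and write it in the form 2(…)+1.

2(4dhv + 2dh + 2dv + d + 2hv + h + v) + 1

(2h + 1)(2v + 1)(2d + 1) = 8dhv + 4dh + 4dv + 2d + 4hv + 2h + 2v + 1
= 2(4dhv + 2dh + 2dv + d + 2hv + h + v) + 1.
Since 4dhv + 2dh + 2dv + d + 2hv + h + v is an integer, the product is of the form 2k+1 for an integer k.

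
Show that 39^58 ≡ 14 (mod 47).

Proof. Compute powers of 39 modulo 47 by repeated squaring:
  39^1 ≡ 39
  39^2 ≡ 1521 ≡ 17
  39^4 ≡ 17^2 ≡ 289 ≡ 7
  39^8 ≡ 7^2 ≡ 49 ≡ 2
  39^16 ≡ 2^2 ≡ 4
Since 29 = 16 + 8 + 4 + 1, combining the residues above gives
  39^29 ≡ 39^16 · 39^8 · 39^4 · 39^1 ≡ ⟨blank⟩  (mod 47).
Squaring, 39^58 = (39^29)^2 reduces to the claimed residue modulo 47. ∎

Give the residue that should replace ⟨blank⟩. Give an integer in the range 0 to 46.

22

39^16 · 39^8 · 39^4 · 39^1 ≡ 4 · 2 · 7 · 39 = 2184.
2184 mod 47 = 22, so 39^29 ≡ 22 (mod 47).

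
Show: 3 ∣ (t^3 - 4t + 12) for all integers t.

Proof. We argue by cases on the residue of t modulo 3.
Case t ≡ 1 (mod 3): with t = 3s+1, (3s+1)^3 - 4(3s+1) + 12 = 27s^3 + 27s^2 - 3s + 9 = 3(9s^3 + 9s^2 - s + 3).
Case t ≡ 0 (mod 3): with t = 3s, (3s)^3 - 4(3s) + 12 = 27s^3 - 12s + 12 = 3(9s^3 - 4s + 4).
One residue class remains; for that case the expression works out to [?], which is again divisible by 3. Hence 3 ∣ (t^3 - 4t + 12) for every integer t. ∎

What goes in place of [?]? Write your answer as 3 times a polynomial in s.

3(9s^3 + 18s^2 + 8s + 4)

The residues treated are {1, 0}, so the missing case is t ≡ 2 (mod 3); write t = 3s+2.
Then (3s+2)^3 - 4(3s+2) + 12 = 27s^3 + 54s^2 + 24s + 12 = 3(9s^3 + 18s^2 + 8s + 4).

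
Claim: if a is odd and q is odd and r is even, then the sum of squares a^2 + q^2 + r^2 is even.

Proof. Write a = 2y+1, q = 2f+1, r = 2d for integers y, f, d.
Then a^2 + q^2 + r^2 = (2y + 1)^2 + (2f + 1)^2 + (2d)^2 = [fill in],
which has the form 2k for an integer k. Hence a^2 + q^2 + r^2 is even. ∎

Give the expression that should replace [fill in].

Expanding: (2y + 1)^2 + (2f + 1)^2 + (2d)^2 = 4d^2 + 4f^2 + 4f + 4y^2 + 4y + 2.
Every term is even; pulling out the factor of 2 gives 2(2d^2 + 2f^2 + 2f + 2y^2 + 2y + 1).

2(2d^2 + 2f^2 + 2f + 2y^2 + 2y + 1)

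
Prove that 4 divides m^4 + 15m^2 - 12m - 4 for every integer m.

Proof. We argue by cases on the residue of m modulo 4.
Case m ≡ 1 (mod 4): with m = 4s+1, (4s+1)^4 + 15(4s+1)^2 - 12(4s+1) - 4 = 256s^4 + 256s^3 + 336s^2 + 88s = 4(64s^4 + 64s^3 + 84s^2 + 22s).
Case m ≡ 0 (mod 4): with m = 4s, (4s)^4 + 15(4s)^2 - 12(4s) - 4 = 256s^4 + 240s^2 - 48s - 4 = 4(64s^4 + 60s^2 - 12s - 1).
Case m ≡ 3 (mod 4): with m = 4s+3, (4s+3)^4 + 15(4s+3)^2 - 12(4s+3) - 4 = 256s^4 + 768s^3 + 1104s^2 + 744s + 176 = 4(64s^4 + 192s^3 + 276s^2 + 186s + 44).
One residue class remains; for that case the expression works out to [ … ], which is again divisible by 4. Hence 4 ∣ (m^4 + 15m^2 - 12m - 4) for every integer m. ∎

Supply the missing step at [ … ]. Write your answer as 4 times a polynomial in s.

4(64s^4 + 128s^3 + 156s^2 + 80s + 12)

The residues treated are {1, 0, 3}, so the missing case is m ≡ 2 (mod 4); write m = 4s+2.
Then (4s+2)^4 + 15(4s+2)^2 - 12(4s+2) - 4 = 256s^4 + 512s^3 + 624s^2 + 320s + 48 = 4(64s^4 + 128s^3 + 156s^2 + 80s + 12).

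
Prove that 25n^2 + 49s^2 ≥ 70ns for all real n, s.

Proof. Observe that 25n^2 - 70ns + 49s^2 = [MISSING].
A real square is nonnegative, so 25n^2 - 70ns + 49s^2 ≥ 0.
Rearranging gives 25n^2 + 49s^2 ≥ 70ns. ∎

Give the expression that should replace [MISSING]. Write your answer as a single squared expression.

25n^2 - 70ns + 49s^2 is a perfect-square trinomial: the outer terms are (5n)^2 and (7s)^2, and the cross term is -2·5n·7s.
So 25n^2 - 70ns + 49s^2 = (5n - 7s)^2 ≥ 0.

(5n - 7s)^2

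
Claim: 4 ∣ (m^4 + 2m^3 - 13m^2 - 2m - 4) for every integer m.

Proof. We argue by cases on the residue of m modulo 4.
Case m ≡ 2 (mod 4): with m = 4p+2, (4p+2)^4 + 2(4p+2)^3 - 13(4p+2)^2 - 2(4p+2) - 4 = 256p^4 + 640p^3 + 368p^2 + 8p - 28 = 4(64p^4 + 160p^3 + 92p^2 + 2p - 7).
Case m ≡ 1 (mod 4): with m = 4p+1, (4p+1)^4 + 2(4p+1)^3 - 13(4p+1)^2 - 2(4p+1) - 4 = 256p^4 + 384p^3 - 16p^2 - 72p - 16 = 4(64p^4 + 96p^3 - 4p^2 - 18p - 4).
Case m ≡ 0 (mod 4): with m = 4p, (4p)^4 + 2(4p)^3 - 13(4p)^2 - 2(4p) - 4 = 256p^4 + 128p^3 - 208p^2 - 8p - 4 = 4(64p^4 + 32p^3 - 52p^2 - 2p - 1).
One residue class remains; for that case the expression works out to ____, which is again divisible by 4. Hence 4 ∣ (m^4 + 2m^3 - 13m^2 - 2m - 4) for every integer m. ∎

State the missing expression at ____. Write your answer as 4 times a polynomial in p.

4(64p^4 + 224p^3 + 236p^2 + 82p + 2)

The residues treated are {2, 1, 0}, so the missing case is m ≡ 3 (mod 4); write m = 4p+3.
Then (4p+3)^4 + 2(4p+3)^3 - 13(4p+3)^2 - 2(4p+3) - 4 = 256p^4 + 896p^3 + 944p^2 + 328p + 8 = 4(64p^4 + 224p^3 + 236p^2 + 82p + 2).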